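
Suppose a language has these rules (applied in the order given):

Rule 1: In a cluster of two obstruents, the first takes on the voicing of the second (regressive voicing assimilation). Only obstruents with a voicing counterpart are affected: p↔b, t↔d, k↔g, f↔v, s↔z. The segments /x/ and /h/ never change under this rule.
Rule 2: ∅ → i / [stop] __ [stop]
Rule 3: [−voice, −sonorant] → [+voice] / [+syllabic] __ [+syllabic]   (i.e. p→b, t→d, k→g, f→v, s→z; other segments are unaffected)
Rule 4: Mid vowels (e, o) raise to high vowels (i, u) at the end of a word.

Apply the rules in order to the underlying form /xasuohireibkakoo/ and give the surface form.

Rule 1 (regressive voicing assimilation): /b/ precedes the voiceless obstruent /k/, so it devoices to [p] by assimilation. /xasuohireibkakoo/ → xasuohireipkakoo.
Rule 2 (stop-cluster i-epenthesis): /p/ and /k/ form a stop–stop cluster, so [i] is inserted between them. /xasuohireipkakoo/ → xasuohireipikakoo.
Rule 3 (intervocalic voicing): /s/ is a voiceless obstruent between vowels /a/ and /u/, so it voices to [z]. /p/ is a voiceless obstruent between vowels /i/ and /i/, so it voices to [b]. /k/ is a voiceless obstruent between vowels /i/ and /a/, so it voices to [g]. /k/ is a voiceless obstruent between vowels /a/ and /o/, so it voices to [g]. /xasuohireipikakoo/ → xazuohireibigagoo.
Rule 4 (final vowel raising): /o/ is a mid vowel in word-final position, so it raises to [u]. /xazuohireibigagoo/ → xazuohireibigagou.

xazuohireibigagou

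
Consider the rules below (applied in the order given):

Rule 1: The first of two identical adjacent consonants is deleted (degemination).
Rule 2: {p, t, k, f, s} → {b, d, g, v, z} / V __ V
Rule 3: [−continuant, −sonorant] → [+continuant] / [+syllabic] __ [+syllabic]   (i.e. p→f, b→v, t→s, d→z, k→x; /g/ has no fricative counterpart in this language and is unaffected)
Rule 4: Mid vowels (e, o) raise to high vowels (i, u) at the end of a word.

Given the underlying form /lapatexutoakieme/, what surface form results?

Rule 1 (degemination): no segment meets the environment; /lapatexutoakieme/ is unchanged.
Rule 2 (intervocalic voicing): /p/ is a voiceless obstruent between vowels /a/ and /a/, so it voices to [b]. /t/ is a voiceless obstruent between vowels /a/ and /e/, so it voices to [d]. /t/ is a voiceless obstruent between vowels /u/ and /o/, so it voices to [d]. /k/ is a voiceless obstruent between vowels /a/ and /i/, so it voices to [g]. /lapatexutoakieme/ → labadexudoagieme.
Rule 3 (intervocalic spirantization): /b/ is a stop between vowels /a/ and /a/, so it spirantizes to the fricative [v]. /d/ is a stop between vowels /a/ and /e/, so it spirantizes to the fricative [z]. /d/ is a stop between vowels /u/ and /o/, so it spirantizes to the fricative [z]. /labadexudoagieme/ → lavazexuzoagieme.
Rule 4 (final vowel raising): /e/ is a mid vowel in word-final position, so it raises to [i]. /lavazexuzoagieme/ → lavazexuzoagiemi.

lavazexuzoagiemi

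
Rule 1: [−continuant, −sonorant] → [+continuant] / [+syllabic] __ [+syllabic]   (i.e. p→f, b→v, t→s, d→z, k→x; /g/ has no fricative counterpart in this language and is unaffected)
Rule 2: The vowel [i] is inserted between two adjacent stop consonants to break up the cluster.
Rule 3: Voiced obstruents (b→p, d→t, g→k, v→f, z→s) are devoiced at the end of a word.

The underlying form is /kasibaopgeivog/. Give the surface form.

kasivaopigeivok

Rule 1 (intervocalic spirantization): /b/ is a stop between vowels /i/ and /a/, so it spirantizes to the fricative [v]. /kasibaopgeivog/ → kasivaopgeivog.
Rule 2 (stop-cluster i-epenthesis): /p/ and /g/ form a stop–stop cluster, so [i] is inserted between them. /kasivaopgeivog/ → kasivaopigeivog.
Rule 3 (final devoicing): /g/ is a voiced obstruent in word-final position, so it devoices to [k]. /kasivaopigeivog/ → kasivaopigeivok.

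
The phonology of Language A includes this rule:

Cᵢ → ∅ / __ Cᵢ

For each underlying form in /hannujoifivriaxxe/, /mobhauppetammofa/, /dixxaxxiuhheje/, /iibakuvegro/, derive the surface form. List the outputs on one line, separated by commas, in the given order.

/hannujoifivriaxxe/: /nn/ is a geminate; the first /n/ deletes. /xx/ is a geminate; the first /x/ deletes. → [hanujoifivriaxe].
/mobhauppetammofa/: /pp/ is a geminate; the first /p/ deletes. /mm/ is a geminate; the first /m/ deletes. → [mobhaupetamofa].
/dixxaxxiuhheje/: /xx/ is a geminate; the first /x/ deletes. /xx/ is a geminate; the first /x/ deletes. /hh/ is a geminate; the first /h/ deletes. → [dixaxiuheje].
/iibakuvegro/: the rule's environment is not met; surfaces unchanged as [iibakuvegro].

hanujoifivriaxe, mobhaupetamofa, dixaxiuheje, iibakuvegro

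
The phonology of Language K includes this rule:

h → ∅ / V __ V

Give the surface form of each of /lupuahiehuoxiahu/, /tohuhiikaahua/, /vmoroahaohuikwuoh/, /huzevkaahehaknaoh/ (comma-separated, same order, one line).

lupuaieuoxiau, touiikaaua, vmoroaaouikwuoh, huzevkaaeaknaoh

/lupuahiehuoxiahu/: /h/ occurs between vowels /a/ and /i/, so it deletes. /h/ occurs between vowels /e/ and /u/, so it deletes. /h/ occurs between vowels /a/ and /u/, so it deletes. → [lupuaieuoxiau].
/tohuhiikaahua/: /h/ occurs between vowels /o/ and /u/, so it deletes. /h/ occurs between vowels /u/ and /i/, so it deletes. /h/ occurs between vowels /a/ and /u/, so it deletes. → [touiikaaua].
/vmoroahaohuikwuoh/: /h/ occurs between vowels /a/ and /a/, so it deletes. /h/ occurs between vowels /o/ and /u/, so it deletes. → [vmoroaaouikwuoh].
/huzevkaahehaknaoh/: /h/ occurs between vowels /a/ and /e/, so it deletes. /h/ occurs between vowels /e/ and /a/, so it deletes. → [huzevkaaeaknaoh].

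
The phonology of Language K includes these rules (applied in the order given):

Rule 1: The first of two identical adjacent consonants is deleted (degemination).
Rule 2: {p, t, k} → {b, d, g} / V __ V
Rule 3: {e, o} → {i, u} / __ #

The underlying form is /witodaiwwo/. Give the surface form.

widodaiwu

Rule 1 (degemination): /ww/ is a geminate; the first /w/ deletes. /witodaiwwo/ → witodaiwo.
Rule 2 (intervocalic voicing): /t/ is a voiceless stop between vowels /i/ and /o/, so it voices to [d]. /witodaiwo/ → widodaiwo.
Rule 3 (final vowel raising): /o/ is a mid vowel in word-final position, so it raises to [u]. /widodaiwo/ → widodaiwu.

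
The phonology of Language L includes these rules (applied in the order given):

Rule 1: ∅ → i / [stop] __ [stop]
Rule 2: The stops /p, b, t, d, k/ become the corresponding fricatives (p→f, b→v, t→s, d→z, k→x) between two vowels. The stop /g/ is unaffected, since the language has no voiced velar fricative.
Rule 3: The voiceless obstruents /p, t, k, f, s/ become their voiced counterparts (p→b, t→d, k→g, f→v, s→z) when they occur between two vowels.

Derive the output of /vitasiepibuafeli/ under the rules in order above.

vizazievivuaveli

Rule 1 (stop-cluster i-epenthesis): no segment meets the environment; /vitasiepibuafeli/ is unchanged.
Rule 2 (intervocalic spirantization): /t/ is a stop between vowels /i/ and /a/, so it spirantizes to the fricative [s]. /p/ is a stop between vowels /e/ and /i/, so it spirantizes to the fricative [f]. /b/ is a stop between vowels /i/ and /u/, so it spirantizes to the fricative [v]. /vitasiepibuafeli/ → visasiefivuafeli.
Rule 3 (intervocalic voicing): /s/ is a voiceless obstruent between vowels /i/ and /a/, so it voices to [z]. /s/ is a voiceless obstruent between vowels /a/ and /i/, so it voices to [z]. /f/ is a voiceless obstruent between vowels /e/ and /i/, so it voices to [v]. /f/ is a voiceless obstruent between vowels /a/ and /e/, so it voices to [v]. /visasiefivuafeli/ → vizazievivuaveli.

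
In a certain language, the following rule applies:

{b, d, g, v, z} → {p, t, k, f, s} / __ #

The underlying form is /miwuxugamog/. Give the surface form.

/g/ is a voiced obstruent in word-final position, so it devoices to [k].
The other instance of /g/ does not occur in the required environment and remains unchanged.
Surface form: [miwuxugamok].

miwuxugamok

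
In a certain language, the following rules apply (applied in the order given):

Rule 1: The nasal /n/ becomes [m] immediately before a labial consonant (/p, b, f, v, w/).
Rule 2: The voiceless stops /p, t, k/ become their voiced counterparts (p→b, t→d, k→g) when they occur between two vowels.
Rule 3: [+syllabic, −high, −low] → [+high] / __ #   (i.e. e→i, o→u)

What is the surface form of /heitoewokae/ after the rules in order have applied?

Rule 1 (nasal place assimilation): no segment meets the environment; /heitoewokae/ is unchanged.
Rule 2 (intervocalic voicing): /t/ is a voiceless stop between vowels /i/ and /o/, so it voices to [d]. /k/ is a voiceless stop between vowels /o/ and /a/, so it voices to [g]. /heitoewokae/ → heidoewogae.
Rule 3 (final vowel raising): /e/ is a mid vowel in word-final position, so it raises to [i]. /heidoewogae/ → heidoewogai.

heidoewogai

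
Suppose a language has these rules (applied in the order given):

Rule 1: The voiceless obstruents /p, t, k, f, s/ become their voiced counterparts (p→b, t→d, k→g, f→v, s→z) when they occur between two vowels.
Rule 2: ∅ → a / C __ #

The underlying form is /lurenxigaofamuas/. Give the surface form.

Rule 1 (intervocalic voicing): /f/ is a voiceless obstruent between vowels /o/ and /a/, so it voices to [v]. /lurenxigaofamuas/ → lurenxigaovamuas.
Rule 2 (final a-epenthesis): the form ends in the consonant /s/, so [a] is inserted word-finally. /lurenxigaovamuas/ → lurenxigaovamuasa.

lurenxigaovamuasa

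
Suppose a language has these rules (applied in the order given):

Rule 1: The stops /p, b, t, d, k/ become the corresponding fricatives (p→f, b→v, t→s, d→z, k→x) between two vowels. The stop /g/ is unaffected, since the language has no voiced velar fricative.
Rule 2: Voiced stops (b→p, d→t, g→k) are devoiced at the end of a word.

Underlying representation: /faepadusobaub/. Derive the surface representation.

Rule 1 (intervocalic spirantization): /p/ is a stop between vowels /e/ and /a/, so it spirantizes to the fricative [f]. /d/ is a stop between vowels /a/ and /u/, so it spirantizes to the fricative [z]. /b/ is a stop between vowels /o/ and /a/, so it spirantizes to the fricative [v]. /faepadusobaub/ → faefazusovaub.
Rule 2 (final devoicing): /b/ is a voiced stop in word-final position, so it devoices to [p]. /faefazusovaub/ → faefazusovaup.

faefazusovaup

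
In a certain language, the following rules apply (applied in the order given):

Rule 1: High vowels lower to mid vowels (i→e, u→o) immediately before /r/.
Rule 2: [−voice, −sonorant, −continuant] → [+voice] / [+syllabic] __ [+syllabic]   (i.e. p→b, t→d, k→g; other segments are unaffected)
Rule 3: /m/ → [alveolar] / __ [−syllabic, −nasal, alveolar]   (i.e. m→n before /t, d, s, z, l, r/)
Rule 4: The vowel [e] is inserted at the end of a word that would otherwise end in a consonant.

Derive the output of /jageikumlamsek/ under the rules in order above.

jageigunlanseke

Rule 1 (pre-rhotic lowering): no segment meets the environment; /jageikumlamsek/ is unchanged.
Rule 2 (intervocalic voicing): /k/ is a voiceless stop between vowels /i/ and /u/, so it voices to [g]. /jageikumlamsek/ → jageigumlamsek.
Rule 3 (nasal place assimilation): /m/ precedes the alveolar consonant /l/, so it assimilates in place to [n]. /m/ precedes the alveolar consonant /s/, so it assimilates in place to [n]. /jageigumlamsek/ → jageigunlansek.
Rule 4 (final e-epenthesis): the form ends in the consonant /k/, so [e] is inserted word-finally. /jageigunlansek/ → jageigunlanseke.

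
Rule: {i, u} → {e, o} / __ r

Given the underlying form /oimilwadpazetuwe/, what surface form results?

oimilwadpazetuwe

No segment of /oimilwadpazetuwe/ meets the structural description of the rule, so the form surfaces unchanged.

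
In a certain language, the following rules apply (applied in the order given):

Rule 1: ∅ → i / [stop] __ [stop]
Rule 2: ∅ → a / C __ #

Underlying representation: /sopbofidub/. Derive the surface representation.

Rule 1 (stop-cluster i-epenthesis): /p/ and /b/ form a stop–stop cluster, so [i] is inserted between them. /sopbofidub/ → sopibofidub.
Rule 2 (final a-epenthesis): the form ends in the consonant /b/, so [a] is inserted word-finally. /sopibofidub/ → sopibofiduba.

sopibofiduba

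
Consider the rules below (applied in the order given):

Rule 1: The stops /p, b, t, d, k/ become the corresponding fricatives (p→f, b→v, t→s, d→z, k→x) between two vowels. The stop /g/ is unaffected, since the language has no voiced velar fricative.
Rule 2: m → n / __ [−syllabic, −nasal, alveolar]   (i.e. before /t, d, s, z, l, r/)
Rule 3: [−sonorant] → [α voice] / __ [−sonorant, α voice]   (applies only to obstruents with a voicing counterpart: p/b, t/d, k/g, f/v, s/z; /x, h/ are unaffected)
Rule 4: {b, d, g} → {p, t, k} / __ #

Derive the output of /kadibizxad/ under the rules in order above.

kazivisxat

Rule 1 (intervocalic spirantization): /d/ is a stop between vowels /a/ and /i/, so it spirantizes to the fricative [z]. /b/ is a stop between vowels /i/ and /i/, so it spirantizes to the fricative [v]. /kadibizxad/ → kazivizxad.
Rule 2 (nasal place assimilation): no segment meets the environment; /kazivizxad/ is unchanged.
Rule 3 (regressive voicing assimilation): /z/ precedes the voiceless obstruent /x/, so it devoices to [s] by assimilation. /kazivizxad/ → kazivisxad.
Rule 4 (final devoicing): /d/ is a voiced stop in word-final position, so it devoices to [t]. /kazivisxad/ → kazivisxat.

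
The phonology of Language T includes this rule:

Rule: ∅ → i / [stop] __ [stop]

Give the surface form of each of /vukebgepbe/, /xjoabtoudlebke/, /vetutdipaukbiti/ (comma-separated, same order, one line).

/vukebgepbe/: /b/ and /g/ form a stop–stop cluster, so [i] is inserted between them. /p/ and /b/ form a stop–stop cluster, so [i] is inserted between them. → [vukebigepibe].
/xjoabtoudlebke/: /b/ and /t/ form a stop–stop cluster, so [i] is inserted between them. /b/ and /k/ form a stop–stop cluster, so [i] is inserted between them. → [xjoabitoudlebike].
/vetutdipaukbiti/: /t/ and /d/ form a stop–stop cluster, so [i] is inserted between them. /k/ and /b/ form a stop–stop cluster, so [i] is inserted between them. → [vetutidipaukibiti].

vukebigepibe, xjoabitoudlebike, vetutidipaukibiti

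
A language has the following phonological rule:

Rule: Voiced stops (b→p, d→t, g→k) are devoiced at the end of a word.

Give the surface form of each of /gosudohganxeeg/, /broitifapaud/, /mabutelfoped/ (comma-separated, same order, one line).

/gosudohganxeeg/: /g/ is a voiced stop in word-final position, so it devoices to [k]. → [gosudohganxeek].
/broitifapaud/: /d/ is a voiced stop in word-final position, so it devoices to [t]. → [broitifapaut].
/mabutelfoped/: /d/ is a voiced stop in word-final position, so it devoices to [t]. → [mabutelfopet].

gosudohganxeek, broitifapaut, mabutelfopet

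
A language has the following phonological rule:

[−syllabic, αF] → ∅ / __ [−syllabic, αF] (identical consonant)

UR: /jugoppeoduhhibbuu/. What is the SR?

/pp/ is a geminate; the first /p/ deletes.
/hh/ is a geminate; the first /h/ deletes.
/bb/ is a geminate; the first /b/ deletes.
The other instances of /j/, /g/, /p/, /d/, /h/, /b/ do not occur in the required environment and remain unchanged.
Surface form: [jugopeoduhibuu].

jugopeoduhibuu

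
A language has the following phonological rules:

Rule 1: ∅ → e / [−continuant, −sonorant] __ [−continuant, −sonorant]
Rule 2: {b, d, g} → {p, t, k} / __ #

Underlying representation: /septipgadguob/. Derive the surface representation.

Rule 1 (stop-cluster e-epenthesis): /p/ and /t/ form a stop–stop cluster, so [e] is inserted between them. /p/ and /g/ form a stop–stop cluster, so [e] is inserted between them. /d/ and /g/ form a stop–stop cluster, so [e] is inserted between them. /septipgadguob/ → sepetipegadeguob.
Rule 2 (final devoicing): /b/ is a voiced stop in word-final position, so it devoices to [p]. /sepetipegadeguob/ → sepetipegadeguop.

sepetipegadeguop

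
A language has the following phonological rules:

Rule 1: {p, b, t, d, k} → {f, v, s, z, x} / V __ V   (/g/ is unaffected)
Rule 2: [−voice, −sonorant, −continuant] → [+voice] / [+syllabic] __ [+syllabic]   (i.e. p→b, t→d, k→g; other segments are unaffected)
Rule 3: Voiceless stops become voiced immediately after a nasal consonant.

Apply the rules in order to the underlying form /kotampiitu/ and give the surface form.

kosambiisu

Rule 1 (intervocalic spirantization): /t/ is a stop between vowels /o/ and /a/, so it spirantizes to the fricative [s]. /t/ is a stop between vowels /i/ and /u/, so it spirantizes to the fricative [s]. /kotampiitu/ → kosampiisu.
Rule 2 (intervocalic voicing): no segment meets the environment; /kosampiisu/ is unchanged.
Rule 3 (post-nasal voicing): /p/ is a voiceless stop immediately after the nasal /m/, so it voices to [b]. /kosampiisu/ → kosambiisu.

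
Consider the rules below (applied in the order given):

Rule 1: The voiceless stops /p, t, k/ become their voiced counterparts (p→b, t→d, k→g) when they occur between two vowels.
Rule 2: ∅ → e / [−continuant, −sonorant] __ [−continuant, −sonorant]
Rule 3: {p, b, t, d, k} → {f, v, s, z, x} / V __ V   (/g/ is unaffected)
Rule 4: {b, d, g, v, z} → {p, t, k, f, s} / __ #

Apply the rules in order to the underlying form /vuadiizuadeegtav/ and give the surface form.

vuaziizuazeegesaf

Rule 1 (intervocalic voicing): no segment meets the environment; /vuadiizuadeegtav/ is unchanged.
Rule 2 (stop-cluster e-epenthesis): /g/ and /t/ form a stop–stop cluster, so [e] is inserted between them. /vuadiizuadeegtav/ → vuadiizuadeegetav.
Rule 3 (intervocalic spirantization): /d/ is a stop between vowels /a/ and /i/, so it spirantizes to the fricative [z]. /d/ is a stop between vowels /a/ and /e/, so it spirantizes to the fricative [z]. /t/ is a stop between vowels /e/ and /a/, so it spirantizes to the fricative [s]. /vuadiizuadeegetav/ → vuaziizuazeegesav.
Rule 4 (final devoicing): /v/ is a voiced obstruent in word-final position, so it devoices to [f]. /vuaziizuazeegesav/ → vuaziizuazeegesaf.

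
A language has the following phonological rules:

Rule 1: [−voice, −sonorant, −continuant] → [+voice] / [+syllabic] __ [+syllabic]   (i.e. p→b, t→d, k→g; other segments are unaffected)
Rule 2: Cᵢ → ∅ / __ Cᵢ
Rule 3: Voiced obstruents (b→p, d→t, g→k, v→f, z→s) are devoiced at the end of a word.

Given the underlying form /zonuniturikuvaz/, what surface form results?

zonuniduriguvas

Rule 1 (intervocalic voicing): /t/ is a voiceless stop between vowels /i/ and /u/, so it voices to [d]. /k/ is a voiceless stop between vowels /i/ and /u/, so it voices to [g]. /zonuniturikuvaz/ → zonuniduriguvaz.
Rule 2 (degemination): no segment meets the environment; /zonuniduriguvaz/ is unchanged.
Rule 3 (final devoicing): /z/ is a voiced obstruent in word-final position, so it devoices to [s]. /zonuniduriguvaz/ → zonuniduriguvas.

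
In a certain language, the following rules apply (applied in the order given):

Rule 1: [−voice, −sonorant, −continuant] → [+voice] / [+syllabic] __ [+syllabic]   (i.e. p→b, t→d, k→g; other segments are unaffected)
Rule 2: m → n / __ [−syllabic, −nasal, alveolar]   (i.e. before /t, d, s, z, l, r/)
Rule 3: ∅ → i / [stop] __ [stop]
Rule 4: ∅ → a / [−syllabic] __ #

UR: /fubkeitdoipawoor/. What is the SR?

Rule 1 (intervocalic voicing): /p/ is a voiceless stop between vowels /i/ and /a/, so it voices to [b]. /fubkeitdoipawoor/ → fubkeitdoibawoor.
Rule 2 (nasal place assimilation): no segment meets the environment; /fubkeitdoibawoor/ is unchanged.
Rule 3 (stop-cluster i-epenthesis): /b/ and /k/ form a stop–stop cluster, so [i] is inserted between them. /t/ and /d/ form a stop–stop cluster, so [i] is inserted between them. /fubkeitdoibawoor/ → fubikeitidoibawoor.
Rule 4 (final a-epenthesis): the form ends in the consonant /r/, so [a] is inserted word-finally. /fubikeitidoibawoor/ → fubikeitidoibawoora.

fubikeitidoibawoora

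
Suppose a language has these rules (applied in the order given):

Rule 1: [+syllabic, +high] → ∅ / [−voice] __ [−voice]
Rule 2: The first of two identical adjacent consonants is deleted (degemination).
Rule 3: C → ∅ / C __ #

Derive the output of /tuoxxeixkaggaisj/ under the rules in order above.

Rule 1 (high vowel syncope): no segment meets the environment; /tuoxxeixkaggaisj/ is unchanged.
Rule 2 (degemination): /xx/ is a geminate; the first /x/ deletes. /gg/ is a geminate; the first /g/ deletes. /tuoxxeixkaggaisj/ → tuoxeixkagaisj.
Rule 3 (final cluster simplification): /j/ is the second consonant of a word-final cluster /sj/, so it deletes. /tuoxeixkagaisj/ → tuoxeixkagais.

tuoxeixkagais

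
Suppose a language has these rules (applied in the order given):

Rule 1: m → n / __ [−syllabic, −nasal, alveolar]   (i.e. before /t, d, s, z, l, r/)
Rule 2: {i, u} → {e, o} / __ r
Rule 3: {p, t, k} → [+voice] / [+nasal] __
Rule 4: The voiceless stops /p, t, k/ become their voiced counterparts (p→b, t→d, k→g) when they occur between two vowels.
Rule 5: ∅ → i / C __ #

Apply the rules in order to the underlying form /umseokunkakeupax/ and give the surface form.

unseogungageubaxi

Rule 1 (nasal place assimilation): /m/ precedes the alveolar consonant /s/, so it assimilates in place to [n]. /umseokunkakeupax/ → unseokunkakeupax.
Rule 2 (pre-rhotic lowering): no segment meets the environment; /unseokunkakeupax/ is unchanged.
Rule 3 (post-nasal voicing): /k/ is a voiceless stop immediately after the nasal /n/, so it voices to [g]. /unseokunkakeupax/ → unseokungakeupax.
Rule 4 (intervocalic voicing): /k/ is a voiceless stop between vowels /o/ and /u/, so it voices to [g]. /k/ is a voiceless stop between vowels /a/ and /e/, so it voices to [g]. /p/ is a voiceless stop between vowels /u/ and /a/, so it voices to [b]. /unseokungakeupax/ → unseogungageubax.
Rule 5 (final i-epenthesis): the form ends in the consonant /x/, so [i] is inserted word-finally. /unseogungageubax/ → unseogungageubaxi.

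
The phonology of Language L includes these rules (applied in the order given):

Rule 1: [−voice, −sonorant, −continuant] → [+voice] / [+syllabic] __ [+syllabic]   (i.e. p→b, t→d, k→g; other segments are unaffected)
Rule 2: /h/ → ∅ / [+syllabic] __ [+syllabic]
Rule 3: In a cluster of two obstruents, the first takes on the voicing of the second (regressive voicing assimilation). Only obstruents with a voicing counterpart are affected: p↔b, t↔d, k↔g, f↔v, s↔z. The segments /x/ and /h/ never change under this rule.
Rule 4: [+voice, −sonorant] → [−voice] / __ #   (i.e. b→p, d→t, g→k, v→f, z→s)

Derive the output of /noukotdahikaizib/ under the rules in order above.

Rule 1 (intervocalic voicing): /k/ is a voiceless stop between vowels /u/ and /o/, so it voices to [g]. /k/ is a voiceless stop between vowels /i/ and /a/, so it voices to [g]. /noukotdahikaizib/ → nougotdahigaizib.
Rule 2 (intervocalic h-deletion): /h/ occurs between vowels /a/ and /i/, so it deletes. /nougotdahigaizib/ → nougotdaigaizib.
Rule 3 (regressive voicing assimilation): /t/ precedes the voiced obstruent /d/, so it voices to [d] by assimilation. /nougotdaigaizib/ → nougoddaigaizib.
Rule 4 (final devoicing): /b/ is a voiced obstruent in word-final position, so it devoices to [p]. /nougoddaigaizib/ → nougoddaigaizip.

nougoddaigaizip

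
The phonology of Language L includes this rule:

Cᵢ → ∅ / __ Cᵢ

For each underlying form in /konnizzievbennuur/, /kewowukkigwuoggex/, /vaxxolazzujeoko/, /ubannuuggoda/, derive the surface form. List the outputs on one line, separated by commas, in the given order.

konizievbenuur, kewowukigwuogex, vaxolazujeoko, ubanuugoda

/konnizzievbennuur/: /nn/ is a geminate; the first /n/ deletes. /zz/ is a geminate; the first /z/ deletes. /nn/ is a geminate; the first /n/ deletes. → [konizievbenuur].
/kewowukkigwuoggex/: /kk/ is a geminate; the first /k/ deletes. /gg/ is a geminate; the first /g/ deletes. → [kewowukigwuogex].
/vaxxolazzujeoko/: /xx/ is a geminate; the first /x/ deletes. /zz/ is a geminate; the first /z/ deletes. → [vaxolazujeoko].
/ubannuuggoda/: /nn/ is a geminate; the first /n/ deletes. /gg/ is a geminate; the first /g/ deletes. → [ubanuugoda].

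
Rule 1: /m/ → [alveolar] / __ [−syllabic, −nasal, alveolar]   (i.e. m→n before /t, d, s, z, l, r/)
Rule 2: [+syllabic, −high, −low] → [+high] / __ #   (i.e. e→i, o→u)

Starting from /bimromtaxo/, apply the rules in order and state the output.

binrontaxu

Rule 1 (nasal place assimilation): /m/ precedes the alveolar consonant /r/, so it assimilates in place to [n]. /m/ precedes the alveolar consonant /t/, so it assimilates in place to [n]. /bimromtaxo/ → binrontaxo.
Rule 2 (final vowel raising): /o/ is a mid vowel in word-final position, so it raises to [u]. /binrontaxo/ → binrontaxu.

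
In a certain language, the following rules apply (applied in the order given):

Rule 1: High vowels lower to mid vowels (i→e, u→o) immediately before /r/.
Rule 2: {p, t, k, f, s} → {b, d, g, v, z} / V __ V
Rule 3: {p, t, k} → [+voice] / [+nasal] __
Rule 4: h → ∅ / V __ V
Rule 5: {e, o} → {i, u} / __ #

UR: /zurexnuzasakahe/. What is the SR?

Rule 1 (pre-rhotic lowering): /u/ is a high vowel immediately before /r/, so it lowers to [o]. /zurexnuzasakahe/ → zorexnuzasakahe.
Rule 2 (intervocalic voicing): /s/ is a voiceless obstruent between vowels /a/ and /a/, so it voices to [z]. /k/ is a voiceless obstruent between vowels /a/ and /a/, so it voices to [g]. /zorexnuzasakahe/ → zorexnuzazagahe.
Rule 3 (post-nasal voicing): no segment meets the environment; /zorexnuzazagahe/ is unchanged.
Rule 4 (intervocalic h-deletion): /h/ occurs between vowels /a/ and /e/, so it deletes. /zorexnuzazagahe/ → zorexnuzazagae.
Rule 5 (final vowel raising): /e/ is a mid vowel in word-final position, so it raises to [i]. /zorexnuzazagae/ → zorexnuzazagai.

zorexnuzazagai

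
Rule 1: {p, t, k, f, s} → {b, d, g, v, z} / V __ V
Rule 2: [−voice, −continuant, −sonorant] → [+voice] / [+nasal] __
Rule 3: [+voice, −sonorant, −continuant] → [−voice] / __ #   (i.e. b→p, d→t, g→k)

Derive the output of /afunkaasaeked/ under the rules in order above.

avungaazaeget

Rule 1 (intervocalic voicing): /f/ is a voiceless obstruent between vowels /a/ and /u/, so it voices to [v]. /s/ is a voiceless obstruent between vowels /a/ and /a/, so it voices to [z]. /k/ is a voiceless obstruent between vowels /e/ and /e/, so it voices to [g]. /afunkaasaeked/ → avunkaazaeged.
Rule 2 (post-nasal voicing): /k/ is a voiceless stop immediately after the nasal /n/, so it voices to [g]. /avunkaazaeged/ → avungaazaeged.
Rule 3 (final devoicing): /d/ is a voiced stop in word-final position, so it devoices to [t]. /avungaazaeged/ → avungaazaeget.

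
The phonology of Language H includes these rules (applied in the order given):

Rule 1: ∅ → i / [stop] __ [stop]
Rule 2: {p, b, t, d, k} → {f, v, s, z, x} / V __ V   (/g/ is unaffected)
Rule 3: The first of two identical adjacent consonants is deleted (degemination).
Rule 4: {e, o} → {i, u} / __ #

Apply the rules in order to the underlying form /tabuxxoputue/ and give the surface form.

Rule 1 (stop-cluster i-epenthesis): no segment meets the environment; /tabuxxoputue/ is unchanged.
Rule 2 (intervocalic spirantization): /b/ is a stop between vowels /a/ and /u/, so it spirantizes to the fricative [v]. /p/ is a stop between vowels /o/ and /u/, so it spirantizes to the fricative [f]. /t/ is a stop between vowels /u/ and /u/, so it spirantizes to the fricative [s]. /tabuxxoputue/ → tavuxxofusue.
Rule 3 (degemination): /xx/ is a geminate; the first /x/ deletes. /tavuxxofusue/ → tavuxofusue.
Rule 4 (final vowel raising): /e/ is a mid vowel in word-final position, so it raises to [i]. /tavuxofusue/ → tavuxofusui.

tavuxofusui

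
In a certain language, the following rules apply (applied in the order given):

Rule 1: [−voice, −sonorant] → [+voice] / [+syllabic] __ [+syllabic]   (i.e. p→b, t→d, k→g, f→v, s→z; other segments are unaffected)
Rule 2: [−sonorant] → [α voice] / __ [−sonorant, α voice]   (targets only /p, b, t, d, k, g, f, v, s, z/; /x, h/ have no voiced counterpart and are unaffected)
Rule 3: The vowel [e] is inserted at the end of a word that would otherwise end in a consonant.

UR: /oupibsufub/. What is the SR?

Rule 1 (intervocalic voicing): /p/ is a voiceless obstruent between vowels /u/ and /i/, so it voices to [b]. /f/ is a voiceless obstruent between vowels /u/ and /u/, so it voices to [v]. /oupibsufub/ → oubibsuvub.
Rule 2 (regressive voicing assimilation): /b/ precedes the voiceless obstruent /s/, so it devoices to [p] by assimilation. /oubibsuvub/ → oubipsuvub.
Rule 3 (final e-epenthesis): the form ends in the consonant /b/, so [e] is inserted word-finally. /oubipsuvub/ → oubipsuvube.

oubipsuvube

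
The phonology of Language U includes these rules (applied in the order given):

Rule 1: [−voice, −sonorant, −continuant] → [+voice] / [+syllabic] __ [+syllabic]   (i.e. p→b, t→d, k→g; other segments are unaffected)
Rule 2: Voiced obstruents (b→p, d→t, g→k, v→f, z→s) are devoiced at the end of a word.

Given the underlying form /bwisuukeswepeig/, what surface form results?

bwisuugeswebeik

Rule 1 (intervocalic voicing): /k/ is a voiceless stop between vowels /u/ and /e/, so it voices to [g]. /p/ is a voiceless stop between vowels /e/ and /e/, so it voices to [b]. /bwisuukeswepeig/ → bwisuugeswebeig.
Rule 2 (final devoicing): /g/ is a voiced obstruent in word-final position, so it devoices to [k]. /bwisuugeswebeig/ → bwisuugeswebeik.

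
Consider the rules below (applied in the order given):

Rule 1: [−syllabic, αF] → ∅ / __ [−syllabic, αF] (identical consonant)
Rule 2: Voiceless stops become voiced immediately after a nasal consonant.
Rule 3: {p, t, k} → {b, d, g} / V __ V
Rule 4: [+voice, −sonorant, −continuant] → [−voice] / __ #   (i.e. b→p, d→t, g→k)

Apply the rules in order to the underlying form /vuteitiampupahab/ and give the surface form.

vudeidiambubahap

Rule 1 (degemination): no segment meets the environment; /vuteitiampupahab/ is unchanged.
Rule 2 (post-nasal voicing): /p/ is a voiceless stop immediately after the nasal /m/, so it voices to [b]. /vuteitiampupahab/ → vuteitiambupahab.
Rule 3 (intervocalic voicing): /t/ is a voiceless stop between vowels /u/ and /e/, so it voices to [d]. /t/ is a voiceless stop between vowels /i/ and /i/, so it voices to [d]. /p/ is a voiceless stop between vowels /u/ and /a/, so it voices to [b]. /vuteitiambupahab/ → vudeidiambubahab.
Rule 4 (final devoicing): /b/ is a voiced stop in word-final position, so it devoices to [p]. /vudeidiambubahab/ → vudeidiambubahap.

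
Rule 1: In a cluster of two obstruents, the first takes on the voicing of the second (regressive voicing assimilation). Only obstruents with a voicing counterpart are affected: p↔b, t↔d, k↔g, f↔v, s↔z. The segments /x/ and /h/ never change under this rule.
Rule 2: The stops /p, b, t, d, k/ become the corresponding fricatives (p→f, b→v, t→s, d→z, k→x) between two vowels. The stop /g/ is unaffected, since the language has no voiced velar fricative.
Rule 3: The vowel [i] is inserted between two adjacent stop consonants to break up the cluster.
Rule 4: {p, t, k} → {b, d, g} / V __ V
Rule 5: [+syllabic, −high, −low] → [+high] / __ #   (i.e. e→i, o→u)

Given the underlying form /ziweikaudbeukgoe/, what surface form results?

Rule 1 (regressive voicing assimilation): /k/ precedes the voiced obstruent /g/, so it voices to [g] by assimilation. /ziweikaudbeukgoe/ → ziweikaudbeuggoe.
Rule 2 (intervocalic spirantization): /k/ is a stop between vowels /i/ and /a/, so it spirantizes to the fricative [x]. /ziweikaudbeuggoe/ → ziweixaudbeuggoe.
Rule 3 (stop-cluster i-epenthesis): /d/ and /b/ form a stop–stop cluster, so [i] is inserted between them. /g/ and /g/ form a stop–stop cluster, so [i] is inserted between them. /ziweixaudbeuggoe/ → ziweixaudibeugigoe.
Rule 4 (intervocalic voicing): no segment meets the environment; /ziweixaudibeugigoe/ is unchanged.
Rule 5 (final vowel raising): /e/ is a mid vowel in word-final position, so it raises to [i]. /ziweixaudibeugigoe/ → ziweixaudibeugigoi.

ziweixaudibeugigoi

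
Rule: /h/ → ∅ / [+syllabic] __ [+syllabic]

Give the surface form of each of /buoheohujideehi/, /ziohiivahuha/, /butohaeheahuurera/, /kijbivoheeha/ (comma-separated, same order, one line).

buoeoujideei, zioiivaua, butoaeeauurera, kijbivoeea

/buoheohujideehi/: /h/ occurs between vowels /o/ and /e/, so it deletes. /h/ occurs between vowels /o/ and /u/, so it deletes. /h/ occurs between vowels /e/ and /i/, so it deletes. → [buoeoujideei].
/ziohiivahuha/: /h/ occurs between vowels /o/ and /i/, so it deletes. /h/ occurs between vowels /a/ and /u/, so it deletes. /h/ occurs between vowels /u/ and /a/, so it deletes. → [zioiivaua].
/butohaeheahuurera/: /h/ occurs between vowels /o/ and /a/, so it deletes. /h/ occurs between vowels /e/ and /e/, so it deletes. /h/ occurs between vowels /a/ and /u/, so it deletes. → [butoaeeauurera].
/kijbivoheeha/: /h/ occurs between vowels /o/ and /e/, so it deletes. /h/ occurs between vowels /e/ and /a/, so it deletes. → [kijbivoeea].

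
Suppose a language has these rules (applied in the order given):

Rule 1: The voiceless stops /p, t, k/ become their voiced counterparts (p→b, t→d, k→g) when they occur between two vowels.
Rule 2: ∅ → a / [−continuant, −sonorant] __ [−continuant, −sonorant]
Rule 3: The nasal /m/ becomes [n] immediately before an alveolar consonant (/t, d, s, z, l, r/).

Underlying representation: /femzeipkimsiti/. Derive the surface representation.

fenzeipakinsidi

Rule 1 (intervocalic voicing): /t/ is a voiceless stop between vowels /i/ and /i/, so it voices to [d]. /femzeipkimsiti/ → femzeipkimsidi.
Rule 2 (stop-cluster a-epenthesis): /p/ and /k/ form a stop–stop cluster, so [a] is inserted between them. /femzeipkimsidi/ → femzeipakimsidi.
Rule 3 (nasal place assimilation): /m/ precedes the alveolar consonant /z/, so it assimilates in place to [n]. /m/ precedes the alveolar consonant /s/, so it assimilates in place to [n]. /femzeipakimsidi/ → fenzeipakinsidi.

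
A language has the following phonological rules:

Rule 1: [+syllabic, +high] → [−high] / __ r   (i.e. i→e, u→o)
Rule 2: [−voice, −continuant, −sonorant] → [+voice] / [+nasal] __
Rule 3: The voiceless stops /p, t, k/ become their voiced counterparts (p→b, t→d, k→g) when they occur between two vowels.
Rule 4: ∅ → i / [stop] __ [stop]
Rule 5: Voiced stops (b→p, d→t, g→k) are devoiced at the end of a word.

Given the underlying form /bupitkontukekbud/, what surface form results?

bubitikondugekibut

Rule 1 (pre-rhotic lowering): no segment meets the environment; /bupitkontukekbud/ is unchanged.
Rule 2 (post-nasal voicing): /t/ is a voiceless stop immediately after the nasal /n/, so it voices to [d]. /bupitkontukekbud/ → bupitkondukekbud.
Rule 3 (intervocalic voicing): /p/ is a voiceless stop between vowels /u/ and /i/, so it voices to [b]. /k/ is a voiceless stop between vowels /u/ and /e/, so it voices to [g]. /bupitkondukekbud/ → bubitkondugekbud.
Rule 4 (stop-cluster i-epenthesis): /t/ and /k/ form a stop–stop cluster, so [i] is inserted between them. /k/ and /b/ form a stop–stop cluster, so [i] is inserted between them. /bubitkondugekbud/ → bubitikondugekibud.
Rule 5 (final devoicing): /d/ is a voiced stop in word-final position, so it devoices to [t]. /bubitikondugekibud/ → bubitikondugekibut.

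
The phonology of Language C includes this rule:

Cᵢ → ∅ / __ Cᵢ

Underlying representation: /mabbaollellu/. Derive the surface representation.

/bb/ is a geminate; the first /b/ deletes.
/ll/ is a geminate; the first /l/ deletes.
/ll/ is a geminate; the first /l/ deletes.
Surface form: [mabaolelu].

mabaolelu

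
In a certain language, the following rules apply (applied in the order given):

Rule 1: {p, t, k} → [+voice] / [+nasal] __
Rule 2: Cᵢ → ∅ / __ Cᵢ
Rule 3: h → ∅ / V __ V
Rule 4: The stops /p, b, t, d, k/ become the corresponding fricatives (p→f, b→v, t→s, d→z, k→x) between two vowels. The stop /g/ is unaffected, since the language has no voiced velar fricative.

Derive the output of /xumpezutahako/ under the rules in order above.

xumbezusaaxo

Rule 1 (post-nasal voicing): /p/ is a voiceless stop immediately after the nasal /m/, so it voices to [b]. /xumpezutahako/ → xumbezutahako.
Rule 2 (degemination): no segment meets the environment; /xumbezutahako/ is unchanged.
Rule 3 (intervocalic h-deletion): /h/ occurs between vowels /a/ and /a/, so it deletes. /xumbezutahako/ → xumbezutaako.
Rule 4 (intervocalic spirantization): /t/ is a stop between vowels /u/ and /a/, so it spirantizes to the fricative [s]. /k/ is a stop between vowels /a/ and /o/, so it spirantizes to the fricative [x]. /xumbezutaako/ → xumbezusaaxo.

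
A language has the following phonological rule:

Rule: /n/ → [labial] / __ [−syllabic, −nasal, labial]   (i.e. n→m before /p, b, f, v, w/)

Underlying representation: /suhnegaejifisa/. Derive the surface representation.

suhnegaejifisa

No segment of /suhnegaejifisa/ meets the structural description of the rule, so the form surfaces unchanged.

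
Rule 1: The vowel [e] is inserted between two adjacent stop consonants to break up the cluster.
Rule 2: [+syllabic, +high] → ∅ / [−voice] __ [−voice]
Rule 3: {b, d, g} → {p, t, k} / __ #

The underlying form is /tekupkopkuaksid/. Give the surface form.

tekpekopekuaksit

Rule 1 (stop-cluster e-epenthesis): /p/ and /k/ form a stop–stop cluster, so [e] is inserted between them. /p/ and /k/ form a stop–stop cluster, so [e] is inserted between them. /tekupkopkuaksid/ → tekupekopekuaksid.
Rule 2 (high vowel syncope): /u/ is a high vowel flanked by voiceless consonants /k/ and /p/, so it deletes. /tekupekopekuaksid/ → tekpekopekuaksid.
Rule 3 (final devoicing): /d/ is a voiced stop in word-final position, so it devoices to [t]. /tekpekopekuaksid/ → tekpekopekuaksit.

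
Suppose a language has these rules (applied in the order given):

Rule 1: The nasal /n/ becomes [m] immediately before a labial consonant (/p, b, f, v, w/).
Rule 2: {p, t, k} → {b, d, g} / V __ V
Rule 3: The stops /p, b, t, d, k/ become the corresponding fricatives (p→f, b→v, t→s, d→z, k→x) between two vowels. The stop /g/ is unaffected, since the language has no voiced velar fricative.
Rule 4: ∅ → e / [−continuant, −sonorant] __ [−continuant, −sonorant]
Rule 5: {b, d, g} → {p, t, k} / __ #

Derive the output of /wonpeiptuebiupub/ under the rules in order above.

Rule 1 (nasal place assimilation): /n/ precedes the labial consonant /p/, so it assimilates in place to [m]. /wonpeiptuebiupub/ → wompeiptuebiupub.
Rule 2 (intervocalic voicing): /p/ is a voiceless stop between vowels /u/ and /u/, so it voices to [b]. /wompeiptuebiupub/ → wompeiptuebiubub.
Rule 3 (intervocalic spirantization): /b/ is a stop between vowels /e/ and /i/, so it spirantizes to the fricative [v]. /b/ is a stop between vowels /u/ and /u/, so it spirantizes to the fricative [v]. /wompeiptuebiubub/ → wompeiptueviuvub.
Rule 4 (stop-cluster e-epenthesis): /p/ and /t/ form a stop–stop cluster, so [e] is inserted between them. /wompeiptueviuvub/ → wompeipetueviuvub.
Rule 5 (final devoicing): /b/ is a voiced stop in word-final position, so it devoices to [p]. /wompeipetueviuvub/ → wompeipetueviuvup.

wompeipetueviuvup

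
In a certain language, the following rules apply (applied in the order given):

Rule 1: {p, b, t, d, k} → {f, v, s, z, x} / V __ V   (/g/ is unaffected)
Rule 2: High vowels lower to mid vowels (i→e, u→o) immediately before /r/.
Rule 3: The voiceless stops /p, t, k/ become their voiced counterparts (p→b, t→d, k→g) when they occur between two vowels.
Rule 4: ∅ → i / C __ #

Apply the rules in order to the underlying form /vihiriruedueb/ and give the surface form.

vihereruezuebi

Rule 1 (intervocalic spirantization): /d/ is a stop between vowels /e/ and /u/, so it spirantizes to the fricative [z]. /vihiriruedueb/ → vihiriruezueb.
Rule 2 (pre-rhotic lowering): /i/ is a high vowel immediately before /r/, so it lowers to [e]. /i/ is a high vowel immediately before /r/, so it lowers to [e]. /vihiriruezueb/ → vihereruezueb.
Rule 3 (intervocalic voicing): no segment meets the environment; /vihereruezueb/ is unchanged.
Rule 4 (final i-epenthesis): the form ends in the consonant /b/, so [i] is inserted word-finally. /vihereruezueb/ → vihereruezuebi.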